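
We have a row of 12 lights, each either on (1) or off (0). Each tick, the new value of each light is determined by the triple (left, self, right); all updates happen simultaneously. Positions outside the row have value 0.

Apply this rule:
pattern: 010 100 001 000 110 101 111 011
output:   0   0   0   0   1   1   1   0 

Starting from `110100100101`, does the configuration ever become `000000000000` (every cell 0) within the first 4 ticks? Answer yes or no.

011000000010
001000000000
000000000000
all cells are 0 at tick 3

yes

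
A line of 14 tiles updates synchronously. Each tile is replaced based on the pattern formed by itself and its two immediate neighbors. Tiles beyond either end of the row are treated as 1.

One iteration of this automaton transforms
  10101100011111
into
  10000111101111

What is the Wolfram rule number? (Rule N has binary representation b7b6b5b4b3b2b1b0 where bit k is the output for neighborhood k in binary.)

position 10: 111 → 1  (bit 7 = 1)
position 0: 110 → 1  (bit 6 = 1)
position 1: 101 → 0  (bit 5 = 0)
position 6: 100 → 1  (bit 4 = 1)
position 4: 011 → 0  (bit 3 = 0)
position 2: 010 → 0  (bit 2 = 0)
position 8: 001 → 1  (bit 1 = 1)
position 7: 000 → 1  (bit 0 = 1)
bits b7..b0 = 11010011 = 211

211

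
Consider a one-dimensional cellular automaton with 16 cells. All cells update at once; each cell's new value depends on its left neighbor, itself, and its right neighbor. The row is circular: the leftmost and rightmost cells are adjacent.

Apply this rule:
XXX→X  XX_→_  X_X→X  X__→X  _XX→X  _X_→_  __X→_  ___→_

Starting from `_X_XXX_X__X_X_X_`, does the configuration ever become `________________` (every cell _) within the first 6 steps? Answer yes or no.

step 1: __XXX_X_X__X_X_X
step 2: X_XX_X_X_X__X_X_
step 3: _XX_X_X_X_X__X_X
step 4: XX_X_X_X_X_X__X_
step 5: X_X_X_X_X_X_X__X
step 6: _X_X_X_X_X_X_X_X
step 6 is _X_X_X_X_X_X_X_X, still not uniform _

no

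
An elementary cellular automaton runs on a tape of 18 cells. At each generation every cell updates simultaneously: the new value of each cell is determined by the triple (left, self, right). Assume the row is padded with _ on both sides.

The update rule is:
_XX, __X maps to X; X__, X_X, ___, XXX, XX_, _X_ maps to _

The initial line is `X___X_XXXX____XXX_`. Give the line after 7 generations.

generation 1: ___X__X______XX___
generation 2: __X__X______XX____
generation 3: _X__X______XX_____
generation 4: X__X______XX______
generation 5: __X______XX_______
generation 6: _X______XX________
generation 7: X______XX_________

X______XX_________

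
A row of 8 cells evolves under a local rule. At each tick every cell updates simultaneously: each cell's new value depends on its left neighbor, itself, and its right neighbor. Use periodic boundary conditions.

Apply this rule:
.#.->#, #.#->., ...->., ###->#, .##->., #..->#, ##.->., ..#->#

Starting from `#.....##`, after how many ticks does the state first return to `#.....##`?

.#...#.#
.##.##.#
.......#
#.....##

4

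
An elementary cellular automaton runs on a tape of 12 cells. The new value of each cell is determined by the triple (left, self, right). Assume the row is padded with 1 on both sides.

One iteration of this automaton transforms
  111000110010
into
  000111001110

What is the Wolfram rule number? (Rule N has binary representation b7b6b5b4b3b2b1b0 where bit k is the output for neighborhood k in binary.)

position 0: 111 → 0  (bit 7 = 0)
position 2: 110 → 0  (bit 6 = 0)
position 11: 101 → 0  (bit 5 = 0)
position 3: 100 → 1  (bit 4 = 1)
position 6: 011 → 0  (bit 3 = 0)
position 10: 010 → 1  (bit 2 = 1)
position 5: 001 → 1  (bit 1 = 1)
position 4: 000 → 1  (bit 0 = 1)
bits b7..b0 = 00010111 = 23

23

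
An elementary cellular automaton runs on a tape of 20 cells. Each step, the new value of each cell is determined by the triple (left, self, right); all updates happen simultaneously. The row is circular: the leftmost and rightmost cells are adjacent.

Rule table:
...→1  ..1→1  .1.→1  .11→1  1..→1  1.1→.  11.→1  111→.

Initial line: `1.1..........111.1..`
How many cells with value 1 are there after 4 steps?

1.111111111111.1.111
1.1..........1.1.1..
1.111111111111.1.111  (repeats step 1; period 2)
step 4: 1.1..........1.1.1..
count of 1: 5

5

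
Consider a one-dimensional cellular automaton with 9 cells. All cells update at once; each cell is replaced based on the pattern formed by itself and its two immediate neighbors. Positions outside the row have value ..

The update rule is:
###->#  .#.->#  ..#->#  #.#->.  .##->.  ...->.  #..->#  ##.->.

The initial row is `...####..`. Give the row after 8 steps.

..#.##.#.
.##....##
#..#..#..
########.
.######.#
#.####..#
#..##.###
###....#.

###....#.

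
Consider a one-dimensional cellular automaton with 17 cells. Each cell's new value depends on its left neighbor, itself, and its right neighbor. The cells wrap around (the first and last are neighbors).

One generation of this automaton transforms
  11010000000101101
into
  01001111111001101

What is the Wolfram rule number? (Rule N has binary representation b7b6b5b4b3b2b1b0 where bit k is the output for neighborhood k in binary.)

91

position 0: 111 → 0  (bit 7 = 0)
position 1: 110 → 1  (bit 6 = 1)
position 2: 101 → 0  (bit 5 = 0)
position 4: 100 → 1  (bit 4 = 1)
position 13: 011 → 1  (bit 3 = 1)
position 3: 010 → 0  (bit 2 = 0)
position 10: 001 → 1  (bit 1 = 1)
position 5: 000 → 1  (bit 0 = 1)
bits b7..b0 = 01011011 = 91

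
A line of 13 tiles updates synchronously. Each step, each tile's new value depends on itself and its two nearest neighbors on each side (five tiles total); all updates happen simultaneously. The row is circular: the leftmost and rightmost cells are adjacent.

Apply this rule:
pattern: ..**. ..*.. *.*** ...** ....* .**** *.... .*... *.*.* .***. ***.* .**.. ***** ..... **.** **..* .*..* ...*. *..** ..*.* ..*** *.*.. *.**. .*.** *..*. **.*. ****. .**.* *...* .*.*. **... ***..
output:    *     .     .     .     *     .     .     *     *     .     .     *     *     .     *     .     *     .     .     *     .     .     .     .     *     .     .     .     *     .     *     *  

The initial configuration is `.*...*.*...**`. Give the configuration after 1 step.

..**.*..**.*.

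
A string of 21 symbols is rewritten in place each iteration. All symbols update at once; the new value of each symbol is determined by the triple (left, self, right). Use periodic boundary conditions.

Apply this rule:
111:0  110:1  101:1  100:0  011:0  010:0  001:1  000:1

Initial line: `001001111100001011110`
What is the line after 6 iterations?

110010000101110100010
010100111010011001101
101001001100101010110
010010010101010101011
100100101010101010101
101001010101010101010

101001010101010101010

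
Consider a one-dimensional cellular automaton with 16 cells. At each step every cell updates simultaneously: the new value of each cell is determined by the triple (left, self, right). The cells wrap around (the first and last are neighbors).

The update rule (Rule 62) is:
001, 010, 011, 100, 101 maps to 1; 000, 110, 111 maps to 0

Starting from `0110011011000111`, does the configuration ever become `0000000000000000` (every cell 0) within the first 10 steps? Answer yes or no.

no

1101110110101100
1011001101111011
0110111011000110
1101100110101101
0011011101111011
1110110011000110
1001101110101101
0111011001111011
1100110111000110
1011101100101101
step 10 is 1011101100101101, still not uniform 0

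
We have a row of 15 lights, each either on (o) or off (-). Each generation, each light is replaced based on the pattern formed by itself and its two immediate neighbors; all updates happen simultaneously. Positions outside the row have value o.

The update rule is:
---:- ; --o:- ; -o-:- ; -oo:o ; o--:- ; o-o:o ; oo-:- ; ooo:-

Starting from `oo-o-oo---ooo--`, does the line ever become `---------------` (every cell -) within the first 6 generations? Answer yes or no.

--o-oo----o----
---oo----------
---o-----------
---------------
all cells are - at generation 4

yes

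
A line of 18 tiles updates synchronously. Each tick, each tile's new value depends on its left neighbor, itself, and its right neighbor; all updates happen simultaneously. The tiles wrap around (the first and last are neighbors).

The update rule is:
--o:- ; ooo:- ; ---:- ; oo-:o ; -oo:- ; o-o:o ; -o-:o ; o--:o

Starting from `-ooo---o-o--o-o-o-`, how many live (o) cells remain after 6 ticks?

6

tick 1: ---oo--oooo-oooooo
tick 2: o---oo----oo-----o
tick 3: oo---oo----oo-----
tick 4: -oo---oo----oo----
tick 5: --oo---oo----oo---
tick 6: ---oo---oo----oo--
count of o: 6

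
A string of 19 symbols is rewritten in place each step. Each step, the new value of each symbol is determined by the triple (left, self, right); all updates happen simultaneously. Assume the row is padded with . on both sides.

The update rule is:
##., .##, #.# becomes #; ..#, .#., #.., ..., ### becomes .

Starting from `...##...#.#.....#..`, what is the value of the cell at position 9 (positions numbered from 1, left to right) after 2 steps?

step 1: ...##....#.........
step 2: ...##..............
position 9 holds .

.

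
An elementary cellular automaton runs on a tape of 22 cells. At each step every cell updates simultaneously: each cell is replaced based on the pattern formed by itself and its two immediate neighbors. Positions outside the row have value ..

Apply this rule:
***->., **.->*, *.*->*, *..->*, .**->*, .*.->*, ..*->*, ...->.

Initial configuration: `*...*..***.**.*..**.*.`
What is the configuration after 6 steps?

step 1: **.*****.*************
step 2: ****...***...........*
step 3: *..**.**.**.........**
step 4: ************.......***
step 5: *..........**.....**.*
step 6: **........****...*****

**........****...*****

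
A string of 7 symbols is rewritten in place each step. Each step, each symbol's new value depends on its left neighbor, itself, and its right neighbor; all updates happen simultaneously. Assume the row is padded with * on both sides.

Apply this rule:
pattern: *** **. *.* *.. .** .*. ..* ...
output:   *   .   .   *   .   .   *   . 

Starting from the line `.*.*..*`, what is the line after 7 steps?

....**.
*..*...
.**.*.*
.......
*.....*
.*...*.
..*.*..

..*.*..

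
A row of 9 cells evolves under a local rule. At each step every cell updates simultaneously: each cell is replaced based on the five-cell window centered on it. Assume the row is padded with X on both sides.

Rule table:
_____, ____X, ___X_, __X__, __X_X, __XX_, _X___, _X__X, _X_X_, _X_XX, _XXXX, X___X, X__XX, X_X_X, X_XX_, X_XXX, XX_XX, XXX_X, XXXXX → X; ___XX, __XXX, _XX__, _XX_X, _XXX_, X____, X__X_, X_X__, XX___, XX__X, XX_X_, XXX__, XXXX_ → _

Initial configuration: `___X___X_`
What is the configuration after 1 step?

_XXXXXXXX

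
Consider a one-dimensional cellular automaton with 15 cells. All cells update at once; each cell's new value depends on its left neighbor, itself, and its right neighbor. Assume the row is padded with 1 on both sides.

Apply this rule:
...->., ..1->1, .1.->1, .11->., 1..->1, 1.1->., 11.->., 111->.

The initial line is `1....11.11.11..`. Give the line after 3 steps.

step 1: .1..1........11
step 2: .11111......1..
step 3: ......1....1111

......1....1111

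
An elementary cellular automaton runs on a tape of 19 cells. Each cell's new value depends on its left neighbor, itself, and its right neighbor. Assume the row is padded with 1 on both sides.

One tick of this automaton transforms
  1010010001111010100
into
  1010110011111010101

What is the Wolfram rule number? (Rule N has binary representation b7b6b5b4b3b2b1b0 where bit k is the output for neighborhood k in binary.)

position 10: 111 → 1  (bit 7 = 1)
position 0: 110 → 1  (bit 6 = 1)
position 1: 101 → 0  (bit 5 = 0)
position 3: 100 → 0  (bit 4 = 0)
position 9: 011 → 1  (bit 3 = 1)
position 2: 010 → 1  (bit 2 = 1)
position 4: 001 → 1  (bit 1 = 1)
position 7: 000 → 0  (bit 0 = 0)
bits b7..b0 = 11001110 = 206

206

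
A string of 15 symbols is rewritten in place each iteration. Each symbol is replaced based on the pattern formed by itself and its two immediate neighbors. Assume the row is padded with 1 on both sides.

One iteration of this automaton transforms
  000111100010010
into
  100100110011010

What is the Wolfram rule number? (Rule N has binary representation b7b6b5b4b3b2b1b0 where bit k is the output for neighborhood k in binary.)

position 4: 111 → 0  (bit 7 = 0)
position 6: 110 → 1  (bit 6 = 1)
position 14: 101 → 0  (bit 5 = 0)
position 0: 100 → 1  (bit 4 = 1)
position 3: 011 → 1  (bit 3 = 1)
position 10: 010 → 1  (bit 2 = 1)
position 2: 001 → 0  (bit 1 = 0)
position 1: 000 → 0  (bit 0 = 0)
bits b7..b0 = 01011100 = 92

92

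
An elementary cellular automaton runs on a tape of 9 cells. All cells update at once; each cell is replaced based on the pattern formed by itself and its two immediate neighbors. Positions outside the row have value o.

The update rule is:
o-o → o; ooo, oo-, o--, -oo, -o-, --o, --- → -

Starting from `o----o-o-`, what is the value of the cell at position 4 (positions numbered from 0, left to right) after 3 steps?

-

step 1: ------o-o
step 2: -------o-
step 3: --------o
position 4 holds -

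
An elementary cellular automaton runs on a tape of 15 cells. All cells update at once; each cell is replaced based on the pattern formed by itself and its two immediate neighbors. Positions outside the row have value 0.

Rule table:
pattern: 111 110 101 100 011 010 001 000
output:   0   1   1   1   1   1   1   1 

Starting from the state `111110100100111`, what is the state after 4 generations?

111110000000111

generation 1: 100011111111101
generation 2: 111110000000111
generation 3: 100011111111101  (repeats generation 1; period 2)
generation 4: 111110000000111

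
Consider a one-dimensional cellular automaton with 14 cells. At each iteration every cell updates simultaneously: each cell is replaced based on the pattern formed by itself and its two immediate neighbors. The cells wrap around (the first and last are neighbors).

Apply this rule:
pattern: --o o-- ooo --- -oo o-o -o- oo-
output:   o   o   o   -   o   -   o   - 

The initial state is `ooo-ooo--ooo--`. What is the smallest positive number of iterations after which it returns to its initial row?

iteration 1: oo--oo-oooo-oo
iteration 2: o-ooo--ooo--oo
iteration 3: --oo-oooo-oooo
iteration 4: ooo--ooo--ooo-
iteration 5: oo-oooo-oooo--
iteration 6: o--ooo--ooo-oo
iteration 7: -oooo-oooo--oo
iteration 8: -ooo--ooo-ooo-
iteration 9: ooo-oooo--oo-o
iteration 10: oo--ooo-ooo--o
iteration 11: o-oooo--oo-ooo
iteration 12: --ooo-ooo--ooo
iteration 13: oooo--oo-oooo-
iteration 14: ooo-ooo--ooo--

14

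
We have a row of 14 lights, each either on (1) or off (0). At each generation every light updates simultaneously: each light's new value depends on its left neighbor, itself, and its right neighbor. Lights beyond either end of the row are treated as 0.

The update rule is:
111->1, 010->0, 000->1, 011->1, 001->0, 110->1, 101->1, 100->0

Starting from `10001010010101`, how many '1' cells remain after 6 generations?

00100100001010
10000001100100
00111101100001
10111111101100
01111111111101
01111111111110
count of 1: 12

12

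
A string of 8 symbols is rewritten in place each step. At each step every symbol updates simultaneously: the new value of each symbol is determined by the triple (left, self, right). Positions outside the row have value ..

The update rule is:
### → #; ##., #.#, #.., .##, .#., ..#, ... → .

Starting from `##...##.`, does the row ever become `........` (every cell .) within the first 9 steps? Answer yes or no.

step 1: ........
all cells are . at step 1

yes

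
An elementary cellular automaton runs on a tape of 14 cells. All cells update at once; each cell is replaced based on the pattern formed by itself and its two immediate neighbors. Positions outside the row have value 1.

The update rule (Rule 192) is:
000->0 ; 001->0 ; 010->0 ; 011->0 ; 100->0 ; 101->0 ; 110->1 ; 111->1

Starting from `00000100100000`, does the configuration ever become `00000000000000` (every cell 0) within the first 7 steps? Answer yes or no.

00000000000000
all cells are 0 at step 1

yes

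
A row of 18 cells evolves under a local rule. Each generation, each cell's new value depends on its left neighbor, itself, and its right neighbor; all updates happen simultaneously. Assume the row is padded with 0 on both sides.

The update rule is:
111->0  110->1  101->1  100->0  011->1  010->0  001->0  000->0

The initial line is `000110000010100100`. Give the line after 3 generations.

000110000001000000
000110000000000000
000110000000000000

000110000000000000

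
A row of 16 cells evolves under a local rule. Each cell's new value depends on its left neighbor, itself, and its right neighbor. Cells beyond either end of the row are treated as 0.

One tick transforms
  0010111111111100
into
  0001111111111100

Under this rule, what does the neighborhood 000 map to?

At position 0 the neighborhood is 000; the next row has 0 there.

0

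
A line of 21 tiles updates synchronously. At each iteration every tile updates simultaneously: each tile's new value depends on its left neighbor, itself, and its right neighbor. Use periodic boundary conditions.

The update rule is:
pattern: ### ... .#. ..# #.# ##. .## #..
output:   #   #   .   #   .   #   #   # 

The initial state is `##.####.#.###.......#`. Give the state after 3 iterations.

##.####...###########
##.##################
##.##################

##.##################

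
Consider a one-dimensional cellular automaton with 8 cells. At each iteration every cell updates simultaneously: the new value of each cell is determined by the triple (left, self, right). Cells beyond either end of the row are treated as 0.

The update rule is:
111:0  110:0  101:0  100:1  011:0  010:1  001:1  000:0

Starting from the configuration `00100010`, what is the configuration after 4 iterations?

01110111
10000000
11000000
00100000

00100000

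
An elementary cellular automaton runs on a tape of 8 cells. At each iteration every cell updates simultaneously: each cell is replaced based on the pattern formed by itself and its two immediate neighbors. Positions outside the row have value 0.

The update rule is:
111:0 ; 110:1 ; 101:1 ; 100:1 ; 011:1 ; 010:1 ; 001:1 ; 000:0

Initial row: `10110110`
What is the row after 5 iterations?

11111111
10000001
11000011
11100111
10111101

10111101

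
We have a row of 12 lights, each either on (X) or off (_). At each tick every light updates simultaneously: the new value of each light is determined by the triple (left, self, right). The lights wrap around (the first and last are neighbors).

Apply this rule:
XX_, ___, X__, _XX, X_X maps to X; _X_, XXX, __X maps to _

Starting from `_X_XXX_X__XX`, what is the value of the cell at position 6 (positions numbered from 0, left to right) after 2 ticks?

X_XX_XX_X_XX
XXXXXXXX_XX_
position 6 holds X

X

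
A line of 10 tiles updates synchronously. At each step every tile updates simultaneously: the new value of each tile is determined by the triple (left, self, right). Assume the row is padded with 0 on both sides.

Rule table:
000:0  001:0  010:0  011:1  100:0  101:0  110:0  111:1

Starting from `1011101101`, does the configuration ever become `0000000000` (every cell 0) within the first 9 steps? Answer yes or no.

yes

0011001000
0010000000
0000000000
all cells are 0 at step 3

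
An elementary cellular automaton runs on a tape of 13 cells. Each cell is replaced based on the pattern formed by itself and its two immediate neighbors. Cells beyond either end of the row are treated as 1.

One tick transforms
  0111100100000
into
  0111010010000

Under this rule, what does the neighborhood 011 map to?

At position 1 the neighborhood is 011; the next row has 1 there.

1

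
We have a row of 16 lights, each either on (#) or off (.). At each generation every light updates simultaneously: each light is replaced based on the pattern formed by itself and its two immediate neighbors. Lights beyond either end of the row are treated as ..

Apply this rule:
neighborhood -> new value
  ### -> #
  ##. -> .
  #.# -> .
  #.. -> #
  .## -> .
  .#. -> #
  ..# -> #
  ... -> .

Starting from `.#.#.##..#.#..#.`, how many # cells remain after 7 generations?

##.#...###.#####
...##.#.#...###.
..#...#.##.#.#.#
.###.##....#.#.#
#.#....#..##.#.#
#.##..####...#.#
#...##.##.#.##.#
count of #: 9

9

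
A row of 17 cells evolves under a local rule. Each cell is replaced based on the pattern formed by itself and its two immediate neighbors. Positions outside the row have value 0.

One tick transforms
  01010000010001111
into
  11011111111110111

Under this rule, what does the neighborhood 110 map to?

1

At position 16 the neighborhood is 110; the next row has 1 there.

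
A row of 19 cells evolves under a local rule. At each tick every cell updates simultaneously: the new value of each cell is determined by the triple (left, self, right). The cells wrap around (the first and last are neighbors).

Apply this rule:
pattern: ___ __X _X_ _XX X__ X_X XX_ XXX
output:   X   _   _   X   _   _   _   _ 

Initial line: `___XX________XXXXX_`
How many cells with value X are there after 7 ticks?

9

XX_X__XXXXXX_X_____
X_____X________XXX_
__XXX___XXXXXX_X___
X_X___X_X________XX
____X_____XXXXXX_X_
XXX___XXX_X________
X___X_X_____XXXXXX_
count of X: 9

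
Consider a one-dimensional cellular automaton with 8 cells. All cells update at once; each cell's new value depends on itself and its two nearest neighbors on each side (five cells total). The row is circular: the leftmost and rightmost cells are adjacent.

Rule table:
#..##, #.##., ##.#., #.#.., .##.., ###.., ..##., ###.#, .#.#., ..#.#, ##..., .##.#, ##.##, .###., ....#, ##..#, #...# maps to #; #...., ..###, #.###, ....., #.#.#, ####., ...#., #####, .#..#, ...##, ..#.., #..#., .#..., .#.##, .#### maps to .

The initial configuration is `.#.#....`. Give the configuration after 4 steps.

.###...#
..####.#
.#...###
##.#..##

##.#..##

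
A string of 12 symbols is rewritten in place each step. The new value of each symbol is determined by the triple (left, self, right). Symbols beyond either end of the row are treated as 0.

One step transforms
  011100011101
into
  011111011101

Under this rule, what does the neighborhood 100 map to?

1

At position 4 the neighborhood is 100; the next row has 1 there.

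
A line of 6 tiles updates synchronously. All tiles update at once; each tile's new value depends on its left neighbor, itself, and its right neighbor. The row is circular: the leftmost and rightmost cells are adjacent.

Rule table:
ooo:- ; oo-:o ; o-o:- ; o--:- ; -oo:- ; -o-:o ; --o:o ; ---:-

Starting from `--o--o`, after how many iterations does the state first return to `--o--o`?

2

-oo-oo
--o--o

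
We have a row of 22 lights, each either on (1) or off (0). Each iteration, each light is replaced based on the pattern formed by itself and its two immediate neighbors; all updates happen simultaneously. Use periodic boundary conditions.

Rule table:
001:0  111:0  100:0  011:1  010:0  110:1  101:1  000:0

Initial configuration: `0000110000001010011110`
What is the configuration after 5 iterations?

0000110000000100010010
0000110000000000000000
0000110000000000000000  (fixed point — unchanged through iteration 5)

0000110000000000000000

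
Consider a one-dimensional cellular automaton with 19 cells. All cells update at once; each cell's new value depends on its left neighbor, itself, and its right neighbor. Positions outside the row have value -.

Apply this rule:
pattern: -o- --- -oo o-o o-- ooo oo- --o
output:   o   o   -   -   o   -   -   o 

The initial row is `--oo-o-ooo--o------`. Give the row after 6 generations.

--oooooooo---------

generation 1: oo---o----ooooooooo
generation 2: --oooooooo---------
generation 3: oo--------ooooooooo
generation 4: --oooooooo---------  (repeats generation 2; period 2)
generation 6: --oooooooo---------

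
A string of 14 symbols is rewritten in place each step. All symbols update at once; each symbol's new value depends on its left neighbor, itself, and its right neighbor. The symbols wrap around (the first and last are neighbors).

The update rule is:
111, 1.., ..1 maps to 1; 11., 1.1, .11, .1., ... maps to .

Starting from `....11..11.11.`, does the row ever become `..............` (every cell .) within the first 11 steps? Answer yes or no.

...1..11.....1
1.1.11..1...1.
......11.1.1..
.....1......1.
....1.1....1.1
1..1...1..1...
.11.1.1.11.1.1
..............
all cells are . at step 8

yes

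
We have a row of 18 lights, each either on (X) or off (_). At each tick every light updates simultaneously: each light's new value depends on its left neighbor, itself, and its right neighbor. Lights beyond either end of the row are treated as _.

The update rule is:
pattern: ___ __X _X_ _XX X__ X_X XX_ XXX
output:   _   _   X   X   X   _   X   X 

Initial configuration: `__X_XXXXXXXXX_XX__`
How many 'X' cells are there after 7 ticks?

__X_XXXXXXXXX_XXX_
__X_XXXXXXXXX_XXXX
__X_XXXXXXXXX_XXXX  (fixed point — unchanged through tick 7)
count of X: 14

14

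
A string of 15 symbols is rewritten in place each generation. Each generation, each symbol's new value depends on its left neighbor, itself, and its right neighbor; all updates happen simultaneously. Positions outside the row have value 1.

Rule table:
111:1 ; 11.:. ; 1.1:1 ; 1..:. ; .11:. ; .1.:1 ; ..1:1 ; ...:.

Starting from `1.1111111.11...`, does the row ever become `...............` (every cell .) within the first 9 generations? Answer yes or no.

generation 1: .1.11111.1....1
generation 2: 111.111.11...1.
generation 3: 11.1.1.1....111
generation 4: 1.111111...1.11
generation 5: .1.1111...111.1
generation 6: 111.11...1.1.1.
generation 7: 11.1....1111111
generation 8: 1.11...1.111111
generation 9: .1....111.11111
generation 9 is .1....111.11111, still not uniform .

no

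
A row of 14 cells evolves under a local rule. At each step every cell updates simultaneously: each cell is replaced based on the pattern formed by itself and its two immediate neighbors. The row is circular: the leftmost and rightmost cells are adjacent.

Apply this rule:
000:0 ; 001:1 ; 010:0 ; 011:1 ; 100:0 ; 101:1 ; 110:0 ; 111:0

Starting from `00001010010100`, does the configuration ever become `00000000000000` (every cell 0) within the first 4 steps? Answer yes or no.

00010100101000
00101001010000
01010010100000
10100101000000
step 4 is 10100101000000, still not uniform 0

no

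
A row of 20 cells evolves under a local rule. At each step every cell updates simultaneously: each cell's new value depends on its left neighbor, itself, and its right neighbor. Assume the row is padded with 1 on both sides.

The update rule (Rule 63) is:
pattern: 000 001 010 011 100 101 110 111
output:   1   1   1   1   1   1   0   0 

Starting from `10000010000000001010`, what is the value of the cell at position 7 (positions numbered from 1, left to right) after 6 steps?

01111111111111111111
11000000000000000000
00111111111111111111
11100000000000000000
00011111111111111111
11110000000000000000
position 7 holds 0

0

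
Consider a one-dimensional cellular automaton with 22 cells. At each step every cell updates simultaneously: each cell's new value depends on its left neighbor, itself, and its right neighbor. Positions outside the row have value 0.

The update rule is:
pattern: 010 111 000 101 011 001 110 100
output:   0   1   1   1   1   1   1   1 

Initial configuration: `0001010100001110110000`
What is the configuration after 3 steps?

1111101111111111111111

step 1: 1110101011111111111111
step 2: 1111010111111111111111
step 3: 1111101111111111111111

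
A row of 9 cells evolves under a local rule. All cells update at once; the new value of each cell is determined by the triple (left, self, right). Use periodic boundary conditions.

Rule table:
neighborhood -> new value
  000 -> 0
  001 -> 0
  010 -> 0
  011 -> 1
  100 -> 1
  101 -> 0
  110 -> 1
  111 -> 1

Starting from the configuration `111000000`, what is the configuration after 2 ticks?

111110000

111100000
111110000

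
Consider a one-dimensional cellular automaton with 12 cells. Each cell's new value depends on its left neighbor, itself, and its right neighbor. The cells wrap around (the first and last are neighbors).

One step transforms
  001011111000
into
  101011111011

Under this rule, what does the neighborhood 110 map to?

At position 8 the neighborhood is 110; the next row has 1 there.

1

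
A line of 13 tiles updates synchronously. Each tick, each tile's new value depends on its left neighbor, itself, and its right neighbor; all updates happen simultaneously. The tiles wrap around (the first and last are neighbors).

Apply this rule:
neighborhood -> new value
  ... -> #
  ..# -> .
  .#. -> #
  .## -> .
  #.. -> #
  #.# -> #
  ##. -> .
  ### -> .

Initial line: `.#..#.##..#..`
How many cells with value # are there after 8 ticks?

4

tick 1: .##.##..#.###
tick 2: #..#..#.##...
tick 3: ##.##.##..##.
tick 4: ..#..#..#...#
tick 5: #.##.##.###.#
tick 6: .#..#..#...#.
tick 7: .##.##.###.##
tick 8: #..#..#...#..
count of #: 4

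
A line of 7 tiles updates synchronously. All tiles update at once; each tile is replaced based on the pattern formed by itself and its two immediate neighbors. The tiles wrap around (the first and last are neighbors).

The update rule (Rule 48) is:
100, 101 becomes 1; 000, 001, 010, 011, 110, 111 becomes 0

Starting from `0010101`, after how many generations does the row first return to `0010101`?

7

1001010
0100101
1010010
0101001
1010100
0101010
0010101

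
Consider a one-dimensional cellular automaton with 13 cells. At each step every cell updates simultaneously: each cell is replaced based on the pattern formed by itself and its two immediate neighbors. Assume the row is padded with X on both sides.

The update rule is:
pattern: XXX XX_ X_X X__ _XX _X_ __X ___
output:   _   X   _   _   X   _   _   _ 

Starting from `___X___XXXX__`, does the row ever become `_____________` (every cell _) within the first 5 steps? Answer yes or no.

yes

step 1: _______X__X__
step 2: _____________
all cells are _ at step 2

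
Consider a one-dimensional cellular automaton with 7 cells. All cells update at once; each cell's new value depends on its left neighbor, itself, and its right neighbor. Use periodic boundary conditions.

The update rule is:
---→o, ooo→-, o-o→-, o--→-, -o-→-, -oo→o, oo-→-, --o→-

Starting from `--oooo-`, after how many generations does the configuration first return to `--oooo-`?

5

o-o----
----oo-
ooo-o--
o------
--oooo-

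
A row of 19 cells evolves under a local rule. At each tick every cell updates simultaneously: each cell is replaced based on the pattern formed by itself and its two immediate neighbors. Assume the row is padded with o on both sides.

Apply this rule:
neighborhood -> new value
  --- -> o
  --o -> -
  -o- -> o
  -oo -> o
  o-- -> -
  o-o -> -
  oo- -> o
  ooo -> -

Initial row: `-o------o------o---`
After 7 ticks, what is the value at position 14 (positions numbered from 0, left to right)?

-o-oooo-o-oooo-o-o-
-o-o--o-o-o--o-o-o-
-o-o--o-o-o--o-o-o-  (fixed point — unchanged through tick 7)
position 14 holds -

-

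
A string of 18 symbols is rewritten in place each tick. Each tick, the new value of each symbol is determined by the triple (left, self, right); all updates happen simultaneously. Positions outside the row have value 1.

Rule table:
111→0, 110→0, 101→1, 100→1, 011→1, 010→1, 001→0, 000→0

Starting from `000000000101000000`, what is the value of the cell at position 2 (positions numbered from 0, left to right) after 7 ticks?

1

100000000111100000
010000000100010000
111000000110011000
000100000101010100
100110000111111110
010101000100000001
111111100110000001
position 2 holds 1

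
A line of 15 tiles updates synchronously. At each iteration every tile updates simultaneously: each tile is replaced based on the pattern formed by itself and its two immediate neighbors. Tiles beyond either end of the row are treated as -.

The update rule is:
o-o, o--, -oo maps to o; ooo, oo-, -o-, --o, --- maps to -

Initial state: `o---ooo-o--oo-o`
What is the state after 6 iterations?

------o--o--o-o

-o--o--o-o-o-o-
--o--o--o-o-o-o
---o--o--o-o-o-
----o--o--o-o-o
-----o--o--o-o-
------o--o--o-o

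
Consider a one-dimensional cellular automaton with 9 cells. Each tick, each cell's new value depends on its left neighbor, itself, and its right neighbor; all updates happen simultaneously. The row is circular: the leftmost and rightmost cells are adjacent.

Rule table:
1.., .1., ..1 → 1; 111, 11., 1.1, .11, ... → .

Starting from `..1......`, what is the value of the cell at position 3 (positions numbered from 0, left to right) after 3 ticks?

1

.111.....
1...1....
11.111..1
position 3 holds 1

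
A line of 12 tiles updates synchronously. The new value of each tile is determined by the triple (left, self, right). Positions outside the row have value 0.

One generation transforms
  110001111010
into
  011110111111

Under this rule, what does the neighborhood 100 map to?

At position 2 the neighborhood is 100; the next row has 1 there.

1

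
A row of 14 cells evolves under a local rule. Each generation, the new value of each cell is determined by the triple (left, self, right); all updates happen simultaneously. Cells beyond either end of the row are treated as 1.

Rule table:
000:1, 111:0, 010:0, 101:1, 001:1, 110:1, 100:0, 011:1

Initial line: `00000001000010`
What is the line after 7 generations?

01111110011101
11000010110111
01011101111100
10110111000101
11111101011011
00000110111110
01111111100011

01111111100011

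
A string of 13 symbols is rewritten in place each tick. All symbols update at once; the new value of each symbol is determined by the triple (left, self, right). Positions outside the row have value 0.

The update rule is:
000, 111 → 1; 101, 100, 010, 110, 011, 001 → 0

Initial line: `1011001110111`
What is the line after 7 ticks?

tick 1: 0000000100010
tick 2: 1111110001000
tick 3: 0111100100011
tick 4: 0011000001000
tick 5: 1000011100011
tick 6: 0011001001000
tick 7: 1000000000011

1000000000011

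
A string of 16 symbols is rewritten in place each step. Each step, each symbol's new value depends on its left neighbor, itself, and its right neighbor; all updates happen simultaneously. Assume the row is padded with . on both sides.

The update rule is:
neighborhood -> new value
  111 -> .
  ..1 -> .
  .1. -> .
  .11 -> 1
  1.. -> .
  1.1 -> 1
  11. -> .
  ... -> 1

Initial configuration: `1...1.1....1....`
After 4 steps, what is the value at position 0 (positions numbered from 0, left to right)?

1

..1..1..11...111
1.......1..1.1..
..11111.....1..1
1.1.....111.....
position 0 holds 1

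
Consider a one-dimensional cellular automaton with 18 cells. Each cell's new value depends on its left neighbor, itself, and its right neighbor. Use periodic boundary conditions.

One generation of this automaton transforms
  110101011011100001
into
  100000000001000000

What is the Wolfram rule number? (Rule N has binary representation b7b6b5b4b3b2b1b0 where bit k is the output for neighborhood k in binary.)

128

position 0: 111 → 1  (bit 7 = 1)
position 1: 110 → 0  (bit 6 = 0)
position 2: 101 → 0  (bit 5 = 0)
position 13: 100 → 0  (bit 4 = 0)
position 7: 011 → 0  (bit 3 = 0)
position 3: 010 → 0  (bit 2 = 0)
position 16: 001 → 0  (bit 1 = 0)
position 14: 000 → 0  (bit 0 = 0)
bits b7..b0 = 10000000 = 128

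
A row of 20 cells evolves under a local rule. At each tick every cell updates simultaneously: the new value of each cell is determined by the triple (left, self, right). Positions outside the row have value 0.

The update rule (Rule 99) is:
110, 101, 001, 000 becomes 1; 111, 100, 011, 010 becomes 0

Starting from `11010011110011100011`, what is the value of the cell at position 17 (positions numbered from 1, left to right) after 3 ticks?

01100100010100101101
10101001101001010110
01010010110010101010
position 17 holds 1

1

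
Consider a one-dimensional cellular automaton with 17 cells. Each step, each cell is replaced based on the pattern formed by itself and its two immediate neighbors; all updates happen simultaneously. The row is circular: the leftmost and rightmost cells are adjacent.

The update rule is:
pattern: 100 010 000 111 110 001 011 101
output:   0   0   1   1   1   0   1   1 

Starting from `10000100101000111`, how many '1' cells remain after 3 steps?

10110000010010111
11110111000001111
11111111011101111
count of 1: 15

15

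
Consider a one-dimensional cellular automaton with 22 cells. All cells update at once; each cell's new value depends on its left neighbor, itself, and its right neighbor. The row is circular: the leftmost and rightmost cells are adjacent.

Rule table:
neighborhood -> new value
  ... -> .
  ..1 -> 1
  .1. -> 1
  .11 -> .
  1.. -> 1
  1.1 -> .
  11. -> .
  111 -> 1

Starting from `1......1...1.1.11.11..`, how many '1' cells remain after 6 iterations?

11....111.11.1......11
1.1..1.1.....11....1.1
..1111.11...1..1..11..
.1.11....1.1111111..1.
11...1..11..11111.1111
1.1.1111..11.111...111
count of 1: 14

14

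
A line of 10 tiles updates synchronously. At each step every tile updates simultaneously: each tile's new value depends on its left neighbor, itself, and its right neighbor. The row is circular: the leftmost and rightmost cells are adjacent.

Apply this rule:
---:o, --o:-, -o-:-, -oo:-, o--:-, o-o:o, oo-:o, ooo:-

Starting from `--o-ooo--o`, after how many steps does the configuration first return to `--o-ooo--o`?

40

step 1: ---o--o---
step 2: oo------oo
step 3: -o-oooo---
step 4: --o---o-oo
step 5: ----o--o-o
step 6: -oo-----o-
step 7: --o-ooo---
step 8: o--o--o-oo
step 9: o------o--
step 10: --oooo----
step 11: o----o-ooo
step 12: o-oo--o---
step 13: -o-o----o-
step 14: --o--oo---
step 15: o-----o-oo
step 16: o-ooo--o--
step 17: -o--o-----
step 18: ------oooo
step 19: -oooo----o
step 20: o---o-oo--
step 21: --o--o-o--
step 22: o-----o--o
step 23: o-ooo-----
step 24: -o--o-ooo-
step 25: -----o--o-
step 26: oooo------
step 27: ---o-oooo-
step 28: oo--o---o-
step 29: -o----o--o
step 30: o--oo-----
step 31: ----o-ooo-
step 32: ooo--o--o-
step 33: --o------o
step 34: ----oooo--
step 35: ooo----o-o
step 36: --o-oo--o-
step 37: o--o-o----
step 38: ----o--oo-
step 39: ooo-----o-
step 40: --o-ooo--o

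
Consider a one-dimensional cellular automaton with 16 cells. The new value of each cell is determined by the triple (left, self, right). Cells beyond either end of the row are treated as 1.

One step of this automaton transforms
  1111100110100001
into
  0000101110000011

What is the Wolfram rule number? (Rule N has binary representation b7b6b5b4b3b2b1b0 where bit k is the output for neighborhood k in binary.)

74

position 0: 111 → 0  (bit 7 = 0)
position 4: 110 → 1  (bit 6 = 1)
position 9: 101 → 0  (bit 5 = 0)
position 5: 100 → 0  (bit 4 = 0)
position 7: 011 → 1  (bit 3 = 1)
position 10: 010 → 0  (bit 2 = 0)
position 6: 001 → 1  (bit 1 = 1)
position 12: 000 → 0  (bit 0 = 0)
bits b7..b0 = 01001010 = 74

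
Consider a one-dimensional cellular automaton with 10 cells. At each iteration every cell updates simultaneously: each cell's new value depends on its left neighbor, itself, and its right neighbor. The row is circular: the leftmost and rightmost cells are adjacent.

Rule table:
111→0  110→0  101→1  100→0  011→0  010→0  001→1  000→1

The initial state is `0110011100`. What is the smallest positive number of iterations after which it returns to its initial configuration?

1000100001
0011001110
1100010000
0001100111
0110001000
1000110011
0011000100
1100011001
0001100010
1110001100
0000110001
0111000110
1000011000
0011100011
0100001100
1001110001
0010000110
1100111000
0001000011
0110011100

20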